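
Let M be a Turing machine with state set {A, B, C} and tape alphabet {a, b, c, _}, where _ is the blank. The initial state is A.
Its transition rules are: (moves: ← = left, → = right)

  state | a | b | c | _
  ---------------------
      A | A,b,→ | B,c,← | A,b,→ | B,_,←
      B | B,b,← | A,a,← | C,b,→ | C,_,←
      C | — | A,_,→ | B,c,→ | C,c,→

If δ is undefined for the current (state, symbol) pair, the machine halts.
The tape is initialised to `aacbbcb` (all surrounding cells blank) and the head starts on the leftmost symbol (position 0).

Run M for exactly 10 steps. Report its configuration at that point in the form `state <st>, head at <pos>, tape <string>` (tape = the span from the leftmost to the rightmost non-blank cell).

state C, head at -2, tape c__acacbcb

state=A head=0 tape=___[a]acbbcb   (A,a)→(A,b,→)
state=A head=1 tape=___b[a]cbbcb   (A,a)→(A,b,→)
state=A head=2 tape=___bb[c]bbcb   (A,c)→(A,b,→)
state=A head=3 tape=___bbb[b]bcb   (A,b)→(B,c,←)
state=B head=2 tape=___bb[b]cbcb   (B,b)→(A,a,←)
state=A head=1 tape=___b[b]acbcb   (A,b)→(B,c,←)
state=B head=0 tape=___[b]cacbcb   (B,b)→(A,a,←)
state=A head=-1 tape=__[_]acacbcb   (A,_)→(B,_,←)
state=B head=-2 tape=_[_]_acacbcb   (B,_)→(C,_,←)
state=C head=-3 tape=[_]__acacbcb   (C,_)→(C,c,→)
state=C head=-2 tape=c[_]_acacbcb
After 10 steps: state C, head at -2, tape c__acacbcb.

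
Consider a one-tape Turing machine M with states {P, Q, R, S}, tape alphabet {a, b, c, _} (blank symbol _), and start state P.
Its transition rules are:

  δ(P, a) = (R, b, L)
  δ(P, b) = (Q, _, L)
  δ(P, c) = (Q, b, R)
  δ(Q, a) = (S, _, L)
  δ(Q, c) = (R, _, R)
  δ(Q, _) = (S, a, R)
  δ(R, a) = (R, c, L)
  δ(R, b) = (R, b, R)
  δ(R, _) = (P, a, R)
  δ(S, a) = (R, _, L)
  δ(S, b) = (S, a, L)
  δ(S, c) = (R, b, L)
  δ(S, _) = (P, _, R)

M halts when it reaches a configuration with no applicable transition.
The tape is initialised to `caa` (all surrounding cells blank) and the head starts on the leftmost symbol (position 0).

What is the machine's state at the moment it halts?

P | __[c]aa   read c → write b, move R, go to Q
Q | __b[a]a   read a → write _, move L, go to S
S | __[b]_a   read b → write a, move L, go to S
S | _[_]a_a   read _ → write _, move R, go to P
P | __[a]_a   read a → write b, move L, go to R
R | _[_]b_a   read _ → write a, move R, go to P
P | _a[b]_a   read b → write _, move L, go to Q
Q | _[a]__a   read a → write _, move L, go to S
S | [_]___a   read _ → write _, move R, go to P
P | _[_]__a
No transition is defined for (P, _); M halts in state P.

P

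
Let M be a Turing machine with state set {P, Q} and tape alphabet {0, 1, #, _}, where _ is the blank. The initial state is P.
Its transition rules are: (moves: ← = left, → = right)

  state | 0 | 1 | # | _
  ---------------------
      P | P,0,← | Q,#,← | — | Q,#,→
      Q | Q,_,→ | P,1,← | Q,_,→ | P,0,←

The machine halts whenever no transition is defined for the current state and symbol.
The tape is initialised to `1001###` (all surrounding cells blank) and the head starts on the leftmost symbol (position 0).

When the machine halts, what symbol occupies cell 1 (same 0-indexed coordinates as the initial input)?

P | __[1]001###   read 1 → write #, move ←, go to Q
Q | _[_]#001###   read _ → write 0, move ←, go to P
P | [_]0#001###   read _ → write #, move →, go to Q
Q | #[0]#001###   read 0 → write _, move →, go to Q
Q | #_[#]001###   read # → write _, move →, go to Q
Q | #__[0]01###   read 0 → write _, move →, go to Q
Q | #___[0]1###   read 0 → write _, move →, go to Q
Q | #____[1]###   read 1 → write 1, move ←, go to P
P | #___[_]1###   read _ → write #, move →, go to Q
Q | #___#[1]###   read 1 → write 1, move ←, go to P
P | #___[#]1###
Cell 1 holds _ when M halts.

_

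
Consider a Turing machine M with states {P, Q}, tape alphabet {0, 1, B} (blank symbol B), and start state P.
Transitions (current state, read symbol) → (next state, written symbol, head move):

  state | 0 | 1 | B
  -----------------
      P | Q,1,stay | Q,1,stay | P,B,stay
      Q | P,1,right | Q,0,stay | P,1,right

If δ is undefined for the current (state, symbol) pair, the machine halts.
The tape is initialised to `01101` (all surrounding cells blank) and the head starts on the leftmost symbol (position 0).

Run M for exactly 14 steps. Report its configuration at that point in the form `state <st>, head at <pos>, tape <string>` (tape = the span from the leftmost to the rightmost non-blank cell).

P | [0]1101   read 0 → write 1, move stay, go to Q
Q | [1]1101   read 1 → write 0, move stay, go to Q
Q | [0]1101   read 0 → write 1, move right, go to P
P | 1[1]101   read 1 → write 1, move stay, go to Q
Q | 1[1]101   read 1 → write 0, move stay, go to Q
Q | 1[0]101   read 0 → write 1, move right, go to P
P | 11[1]01   read 1 → write 1, move stay, go to Q
Q | 11[1]01   read 1 → write 0, move stay, go to Q
Q | 11[0]01   read 0 → write 1, move right, go to P
P | 111[0]1   read 0 → write 1, move stay, go to Q
Q | 111[1]1   read 1 → write 0, move stay, go to Q
Q | 111[0]1   read 0 → write 1, move right, go to P
P | 1111[1]   read 1 → write 1, move stay, go to Q
Q | 1111[1]   read 1 → write 0, move stay, go to Q
Q | 1111[0]
After 14 steps: state Q, head at 4, tape 11110.

state Q, head at 4, tape 11110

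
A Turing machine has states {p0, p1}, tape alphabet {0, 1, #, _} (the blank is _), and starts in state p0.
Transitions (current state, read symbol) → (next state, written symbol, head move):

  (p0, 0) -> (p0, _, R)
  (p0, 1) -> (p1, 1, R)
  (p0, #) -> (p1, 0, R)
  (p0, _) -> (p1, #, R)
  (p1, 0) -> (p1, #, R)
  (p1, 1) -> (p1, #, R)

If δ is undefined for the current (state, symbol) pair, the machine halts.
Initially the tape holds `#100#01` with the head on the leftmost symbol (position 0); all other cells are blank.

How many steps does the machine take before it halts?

state=p0 head=0 tape=[#]100#01   (p0,#)→(p1,0,R)
state=p1 head=1 tape=0[1]00#01   (p1,1)→(p1,#,R)
state=p1 head=2 tape=0#[0]0#01   (p1,0)→(p1,#,R)
state=p1 head=3 tape=0##[0]#01   (p1,0)→(p1,#,R)
state=p1 head=4 tape=0###[#]01
M halts after 4 transitions.

4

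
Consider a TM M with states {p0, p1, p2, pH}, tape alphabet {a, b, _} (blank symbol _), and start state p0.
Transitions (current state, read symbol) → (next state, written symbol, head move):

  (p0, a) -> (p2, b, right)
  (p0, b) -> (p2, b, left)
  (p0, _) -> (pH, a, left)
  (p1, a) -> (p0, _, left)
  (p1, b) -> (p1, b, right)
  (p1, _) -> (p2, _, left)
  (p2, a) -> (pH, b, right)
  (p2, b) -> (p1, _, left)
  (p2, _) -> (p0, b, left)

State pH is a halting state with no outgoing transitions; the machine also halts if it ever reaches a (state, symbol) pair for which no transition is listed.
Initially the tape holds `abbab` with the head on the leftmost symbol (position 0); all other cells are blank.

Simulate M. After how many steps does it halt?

state=p0 head=0 tape=____[a]bbab   (p0,a)→(p2,b,right)
state=p2 head=1 tape=____b[b]bab   (p2,b)→(p1,_,left)
state=p1 head=0 tape=____[b]_bab   (p1,b)→(p1,b,right)
state=p1 head=1 tape=____b[_]bab   (p1,_)→(p2,_,left)
state=p2 head=0 tape=____[b]_bab   (p2,b)→(p1,_,left)
state=p1 head=-1 tape=___[_]__bab   (p1,_)→(p2,_,left)
state=p2 head=-2 tape=__[_]___bab   (p2,_)→(p0,b,left)
state=p0 head=-3 tape=_[_]b___bab   (p0,_)→(pH,a,left)
state=pH head=-4 tape=[_]ab___bab
M halts after 8 transitions.

8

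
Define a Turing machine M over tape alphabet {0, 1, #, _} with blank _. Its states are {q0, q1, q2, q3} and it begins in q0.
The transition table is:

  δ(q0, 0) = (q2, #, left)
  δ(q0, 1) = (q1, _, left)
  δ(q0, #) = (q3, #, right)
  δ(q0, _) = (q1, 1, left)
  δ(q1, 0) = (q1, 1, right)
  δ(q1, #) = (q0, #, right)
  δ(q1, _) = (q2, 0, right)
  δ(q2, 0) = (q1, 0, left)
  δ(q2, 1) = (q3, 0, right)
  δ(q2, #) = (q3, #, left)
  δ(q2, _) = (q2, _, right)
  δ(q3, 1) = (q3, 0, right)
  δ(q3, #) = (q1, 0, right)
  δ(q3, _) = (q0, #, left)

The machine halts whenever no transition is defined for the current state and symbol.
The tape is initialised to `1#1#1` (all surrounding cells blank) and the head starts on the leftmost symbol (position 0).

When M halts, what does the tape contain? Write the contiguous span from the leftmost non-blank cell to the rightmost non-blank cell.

state=q0 head=0 tape=____[1]#1#1   (q0,1)→(q1,_,left)
state=q1 head=-1 tape=___[_]_#1#1   (q1,_)→(q2,0,right)
state=q2 head=0 tape=___0[_]#1#1   (q2,_)→(q2,_,right)
state=q2 head=1 tape=___0_[#]1#1   (q2,#)→(q3,#,left)
state=q3 head=0 tape=___0[_]#1#1   (q3,_)→(q0,#,left)
state=q0 head=-1 tape=___[0]##1#1   (q0,0)→(q2,#,left)
state=q2 head=-2 tape=__[_]###1#1   (q2,_)→(q2,_,right)
state=q2 head=-1 tape=___[#]##1#1   (q2,#)→(q3,#,left)
state=q3 head=-2 tape=__[_]###1#1   (q3,_)→(q0,#,left)
state=q0 head=-3 tape=_[_]####1#1   (q0,_)→(q1,1,left)
state=q1 head=-4 tape=[_]1####1#1   (q1,_)→(q2,0,right)
state=q2 head=-3 tape=0[1]####1#1   (q2,1)→(q3,0,right)
state=q3 head=-2 tape=00[#]###1#1   (q3,#)→(q1,0,right)
state=q1 head=-1 tape=000[#]##1#1   (q1,#)→(q0,#,right)
state=q0 head=0 tape=000#[#]#1#1   (q0,#)→(q3,#,right)
state=q3 head=1 tape=000##[#]1#1   (q3,#)→(q1,0,right)
state=q1 head=2 tape=000##0[1]#1
The non-blank tape span at halt is 000##01#1.

000##01#1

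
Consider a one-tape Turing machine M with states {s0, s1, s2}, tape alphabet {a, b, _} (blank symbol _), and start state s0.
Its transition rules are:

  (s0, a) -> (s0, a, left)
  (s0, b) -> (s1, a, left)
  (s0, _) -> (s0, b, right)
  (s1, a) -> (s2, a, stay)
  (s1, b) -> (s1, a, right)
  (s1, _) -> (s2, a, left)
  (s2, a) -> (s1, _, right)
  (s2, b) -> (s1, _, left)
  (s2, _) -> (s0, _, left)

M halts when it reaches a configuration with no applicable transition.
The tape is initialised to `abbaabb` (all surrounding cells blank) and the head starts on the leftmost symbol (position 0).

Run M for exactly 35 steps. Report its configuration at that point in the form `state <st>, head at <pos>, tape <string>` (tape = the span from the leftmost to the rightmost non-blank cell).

s0 | ____[a]bbaabb__   read a → write a, move left, go to s0
s0 | ___[_]abbaabb__   read _ → write b, move right, go to s0
s0 | ___b[a]bbaabb__   read a → write a, move left, go to s0
s0 | ___[b]abbaabb__   read b → write a, move left, go to s1
s1 | __[_]aabbaabb__   read _ → write a, move left, go to s2
s2 | _[_]aaabbaabb__   read _ → write _, move left, go to s0
s0 | [_]_aaabbaabb__   read _ → write b, move right, go to s0
s0 | b[_]aaabbaabb__   read _ → write b, move right, go to s0
s0 | bb[a]aabbaabb__   read a → write a, move left, go to s0
s0 | b[b]aaabbaabb__   read b → write a, move left, go to s1
s1 | [b]aaaabbaabb__   read b → write a, move right, go to s1
s1 | a[a]aaabbaabb__   read a → write a, move stay, go to s2
s2 | a[a]aaabbaabb__   read a → write _, move right, go to s1
s1 | a_[a]aabbaabb__   read a → write a, move stay, go to s2
s2 | a_[a]aabbaabb__   read a → write _, move right, go to s1
s1 | a__[a]abbaabb__   read a → write a, move stay, go to s2
s2 | a__[a]abbaabb__   read a → write _, move right, go to s1
s1 | a___[a]bbaabb__   read a → write a, move stay, go to s2
s2 | a___[a]bbaabb__   read a → write _, move right, go to s1
s1 | a____[b]baabb__   read b → write a, move right, go to s1
s1 | a____a[b]aabb__   read b → write a, move right, go to s1
s1 | a____aa[a]abb__   read a → write a, move stay, go to s2
s2 | a____aa[a]abb__   read a → write _, move right, go to s1
s1 | a____aa_[a]bb__   read a → write a, move stay, go to s2
s2 | a____aa_[a]bb__   read a → write _, move right, go to s1
s1 | a____aa__[b]b__   read b → write a, move right, go to s1
s1 | a____aa__a[b]__   read b → write a, move right, go to s1
s1 | a____aa__aa[_]_   read _ → write a, move left, go to s2
s2 | a____aa__a[a]a_   read a → write _, move right, go to s1
s1 | a____aa__a_[a]_   read a → write a, move stay, go to s2
s2 | a____aa__a_[a]_   read a → write _, move right, go to s1
s1 | a____aa__a__[_]   read _ → write a, move left, go to s2
s2 | a____aa__a_[_]a   read _ → write _, move left, go to s0
s0 | a____aa__a[_]_a   read _ → write b, move right, go to s0
s0 | a____aa__ab[_]a   read _ → write b, move right, go to s0
s0 | a____aa__abb[a]
After 35 steps: state s0, head at 8, tape a____aa__abba.

state s0, head at 8, tape a____aa__abba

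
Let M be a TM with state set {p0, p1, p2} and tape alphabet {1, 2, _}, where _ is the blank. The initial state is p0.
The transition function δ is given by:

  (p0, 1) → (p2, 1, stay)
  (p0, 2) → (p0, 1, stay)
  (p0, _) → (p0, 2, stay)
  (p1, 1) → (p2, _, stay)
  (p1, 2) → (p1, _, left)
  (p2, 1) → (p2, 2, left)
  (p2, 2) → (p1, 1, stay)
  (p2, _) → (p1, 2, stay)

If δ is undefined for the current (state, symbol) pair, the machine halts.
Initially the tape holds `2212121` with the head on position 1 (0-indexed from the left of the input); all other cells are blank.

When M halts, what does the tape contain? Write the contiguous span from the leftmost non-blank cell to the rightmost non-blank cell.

212121

p0 | _2[2]12121   read 2 → write 1, move stay, go to p0
p0 | _2[1]12121   read 1 → write 1, move stay, go to p2
p2 | _2[1]12121   read 1 → write 2, move left, go to p2
p2 | _[2]212121   read 2 → write 1, move stay, go to p1
p1 | _[1]212121   read 1 → write _, move stay, go to p2
p2 | _[_]212121   read _ → write 2, move stay, go to p1
p1 | _[2]212121   read 2 → write _, move left, go to p1
p1 | [_]_212121
The non-blank tape span at halt is 212121.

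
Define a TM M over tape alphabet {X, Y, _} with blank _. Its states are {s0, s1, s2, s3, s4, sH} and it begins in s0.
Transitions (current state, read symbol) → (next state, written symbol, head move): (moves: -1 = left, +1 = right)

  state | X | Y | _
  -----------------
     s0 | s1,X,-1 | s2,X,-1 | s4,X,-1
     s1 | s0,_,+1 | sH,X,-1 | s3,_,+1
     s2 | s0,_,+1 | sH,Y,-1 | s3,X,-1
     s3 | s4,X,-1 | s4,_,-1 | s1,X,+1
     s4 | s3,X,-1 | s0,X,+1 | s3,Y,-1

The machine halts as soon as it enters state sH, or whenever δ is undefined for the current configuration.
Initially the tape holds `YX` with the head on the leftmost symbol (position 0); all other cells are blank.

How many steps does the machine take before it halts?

s0 | ____[Y]X   read Y → write X, move -1, go to s2
s2 | ___[_]XX   read _ → write X, move -1, go to s3
s3 | __[_]XXX   read _ → write X, move +1, go to s1
s1 | __X[X]XX   read X → write _, move +1, go to s0
s0 | __X_[X]X   read X → write X, move -1, go to s1
s1 | __X[_]XX   read _ → write _, move +1, go to s3
s3 | __X_[X]X   read X → write X, move -1, go to s4
s4 | __X[_]XX   read _ → write Y, move -1, go to s3
s3 | __[X]YXX   read X → write X, move -1, go to s4
s4 | _[_]XYXX   read _ → write Y, move -1, go to s3
s3 | [_]YXYXX   read _ → write X, move +1, go to s1
s1 | X[Y]XYXX   read Y → write X, move -1, go to sH
sH | [X]XXYXX
M halts after 12 transitions.

12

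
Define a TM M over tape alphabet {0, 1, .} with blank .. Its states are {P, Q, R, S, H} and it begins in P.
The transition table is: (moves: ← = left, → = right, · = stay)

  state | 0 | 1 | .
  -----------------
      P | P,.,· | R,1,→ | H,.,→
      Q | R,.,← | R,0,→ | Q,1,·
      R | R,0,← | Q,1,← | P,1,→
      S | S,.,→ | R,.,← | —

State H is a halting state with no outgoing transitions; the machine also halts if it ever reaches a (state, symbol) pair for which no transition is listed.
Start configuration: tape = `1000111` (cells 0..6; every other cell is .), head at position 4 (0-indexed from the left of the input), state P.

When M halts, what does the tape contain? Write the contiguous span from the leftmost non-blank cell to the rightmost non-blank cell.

P | ..1000[1]11   read 1 → write 1, move →, go to R
R | ..10001[1]1   read 1 → write 1, move ←, go to Q
Q | ..1000[1]11   read 1 → write 0, move →, go to R
R | ..10000[1]1   read 1 → write 1, move ←, go to Q
Q | ..1000[0]11   read 0 → write ., move ←, go to R
R | ..100[0].11   read 0 → write 0, move ←, go to R
R | ..10[0]0.11   read 0 → write 0, move ←, go to R
R | ..1[0]00.11   read 0 → write 0, move ←, go to R
R | ..[1]000.11   read 1 → write 1, move ←, go to Q
Q | .[.]1000.11   read . → write 1, move ·, go to Q
Q | .[1]1000.11   read 1 → write 0, move →, go to R
R | .0[1]000.11   read 1 → write 1, move ←, go to Q
Q | .[0]1000.11   read 0 → write ., move ←, go to R
R | [.].1000.11   read . → write 1, move →, go to P
P | 1[.]1000.11   read . → write ., move →, go to H
H | 1.[1]000.11
The non-blank tape span at halt is 1.1000.11.

1.1000.11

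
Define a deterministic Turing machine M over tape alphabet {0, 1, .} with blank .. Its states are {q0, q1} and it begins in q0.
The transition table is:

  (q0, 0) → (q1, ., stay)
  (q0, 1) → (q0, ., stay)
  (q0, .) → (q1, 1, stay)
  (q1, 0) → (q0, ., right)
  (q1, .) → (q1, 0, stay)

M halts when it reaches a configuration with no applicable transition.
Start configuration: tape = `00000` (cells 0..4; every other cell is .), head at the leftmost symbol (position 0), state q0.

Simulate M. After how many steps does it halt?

q0 | [0]0000.   read 0 → write ., move stay, go to q1
q1 | [.]0000.   read . → write 0, move stay, go to q1
q1 | [0]0000.   read 0 → write ., move right, go to q0
q0 | .[0]000.   read 0 → write ., move stay, go to q1
q1 | .[.]000.   read . → write 0, move stay, go to q1
q1 | .[0]000.   read 0 → write ., move right, go to q0
q0 | ..[0]00.   read 0 → write ., move stay, go to q1
q1 | ..[.]00.   read . → write 0, move stay, go to q1
q1 | ..[0]00.   read 0 → write ., move right, go to q0
q0 | ...[0]0.   read 0 → write ., move stay, go to q1
q1 | ...[.]0.   read . → write 0, move stay, go to q1
q1 | ...[0]0.   read 0 → write ., move right, go to q0
q0 | ....[0].   read 0 → write ., move stay, go to q1
q1 | ....[.].   read . → write 0, move stay, go to q1
q1 | ....[0].   read 0 → write ., move right, go to q0
q0 | .....[.]   read . → write 1, move stay, go to q1
q1 | .....[1]
M halts after 16 transitions.

16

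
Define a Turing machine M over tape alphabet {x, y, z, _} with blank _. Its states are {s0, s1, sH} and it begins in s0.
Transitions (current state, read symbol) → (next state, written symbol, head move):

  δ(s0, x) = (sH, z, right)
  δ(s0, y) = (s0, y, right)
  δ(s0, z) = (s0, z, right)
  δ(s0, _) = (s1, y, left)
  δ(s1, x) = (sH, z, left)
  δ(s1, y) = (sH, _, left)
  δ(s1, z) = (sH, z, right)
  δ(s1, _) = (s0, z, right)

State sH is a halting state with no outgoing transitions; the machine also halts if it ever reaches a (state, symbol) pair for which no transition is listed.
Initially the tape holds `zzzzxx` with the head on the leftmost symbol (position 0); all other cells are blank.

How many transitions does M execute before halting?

state=s0 head=0 tape=[z]zzzxx   (s0,z)→(s0,z,right)
state=s0 head=1 tape=z[z]zzxx   (s0,z)→(s0,z,right)
state=s0 head=2 tape=zz[z]zxx   (s0,z)→(s0,z,right)
state=s0 head=3 tape=zzz[z]xx   (s0,z)→(s0,z,right)
state=s0 head=4 tape=zzzz[x]x   (s0,x)→(sH,z,right)
state=sH head=5 tape=zzzzz[x]
M halts after 5 transitions.

5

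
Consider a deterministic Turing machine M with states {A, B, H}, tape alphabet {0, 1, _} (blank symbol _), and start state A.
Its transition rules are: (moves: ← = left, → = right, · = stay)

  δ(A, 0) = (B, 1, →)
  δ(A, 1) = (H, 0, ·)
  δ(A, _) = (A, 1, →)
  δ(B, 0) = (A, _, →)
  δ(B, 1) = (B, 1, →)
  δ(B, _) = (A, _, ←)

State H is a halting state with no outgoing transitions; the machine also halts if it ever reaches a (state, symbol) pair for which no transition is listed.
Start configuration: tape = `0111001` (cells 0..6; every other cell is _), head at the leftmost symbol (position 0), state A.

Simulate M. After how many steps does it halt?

9

state=A head=0 tape=[0]111001_   (A,0)→(B,1,→)
state=B head=1 tape=1[1]11001_   (B,1)→(B,1,→)
state=B head=2 tape=11[1]1001_   (B,1)→(B,1,→)
state=B head=3 tape=111[1]001_   (B,1)→(B,1,→)
state=B head=4 tape=1111[0]01_   (B,0)→(A,_,→)
state=A head=5 tape=1111_[0]1_   (A,0)→(B,1,→)
state=B head=6 tape=1111_1[1]_   (B,1)→(B,1,→)
state=B head=7 tape=1111_11[_]   (B,_)→(A,_,←)
state=A head=6 tape=1111_1[1]_   (A,1)→(H,0,·)
state=H head=6 tape=1111_1[0]_
M halts after 9 transitions.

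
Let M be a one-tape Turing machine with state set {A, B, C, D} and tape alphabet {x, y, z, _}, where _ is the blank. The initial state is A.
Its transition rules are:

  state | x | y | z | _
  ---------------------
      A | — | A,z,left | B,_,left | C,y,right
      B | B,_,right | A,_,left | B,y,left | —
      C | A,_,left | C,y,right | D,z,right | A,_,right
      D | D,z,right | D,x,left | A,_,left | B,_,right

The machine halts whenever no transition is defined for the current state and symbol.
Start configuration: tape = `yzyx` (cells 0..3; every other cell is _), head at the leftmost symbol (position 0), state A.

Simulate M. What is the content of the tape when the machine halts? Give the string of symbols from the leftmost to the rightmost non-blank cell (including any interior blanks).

y_yyzz

state=A head=0 tape=__[y]zyx__   (A,y)→(A,z,left)
state=A head=-1 tape=_[_]zzyx__   (A,_)→(C,y,right)
state=C head=0 tape=_y[z]zyx__   (C,z)→(D,z,right)
state=D head=1 tape=_yz[z]yx__   (D,z)→(A,_,left)
state=A head=0 tape=_y[z]_yx__   (A,z)→(B,_,left)
state=B head=-1 tape=_[y]__yx__   (B,y)→(A,_,left)
state=A head=-2 tape=[_]___yx__   (A,_)→(C,y,right)
state=C head=-1 tape=y[_]__yx__   (C,_)→(A,_,right)
state=A head=0 tape=y_[_]_yx__   (A,_)→(C,y,right)
state=C head=1 tape=y_y[_]yx__   (C,_)→(A,_,right)
state=A head=2 tape=y_y_[y]x__   (A,y)→(A,z,left)
state=A head=1 tape=y_y[_]zx__   (A,_)→(C,y,right)
state=C head=2 tape=y_yy[z]x__   (C,z)→(D,z,right)
state=D head=3 tape=y_yyz[x]__   (D,x)→(D,z,right)
state=D head=4 tape=y_yyzz[_]_   (D,_)→(B,_,right)
state=B head=5 tape=y_yyzz_[_]
The non-blank tape span at halt is y_yyzz.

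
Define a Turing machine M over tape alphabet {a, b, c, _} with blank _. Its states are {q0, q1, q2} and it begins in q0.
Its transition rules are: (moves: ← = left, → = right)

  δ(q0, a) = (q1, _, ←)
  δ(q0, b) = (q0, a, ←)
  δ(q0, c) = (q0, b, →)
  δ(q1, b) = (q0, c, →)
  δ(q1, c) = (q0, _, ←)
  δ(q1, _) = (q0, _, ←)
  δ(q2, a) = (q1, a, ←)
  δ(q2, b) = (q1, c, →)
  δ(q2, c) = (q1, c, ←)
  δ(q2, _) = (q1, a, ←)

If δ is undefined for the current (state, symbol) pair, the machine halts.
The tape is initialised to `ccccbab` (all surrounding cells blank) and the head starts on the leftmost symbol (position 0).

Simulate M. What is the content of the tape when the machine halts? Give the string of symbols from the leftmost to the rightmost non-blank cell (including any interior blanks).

aaaaaab

state=q0 head=0 tape=_[c]cccbab   (q0,c)→(q0,b,→)
state=q0 head=1 tape=_b[c]ccbab   (q0,c)→(q0,b,→)
state=q0 head=2 tape=_bb[c]cbab   (q0,c)→(q0,b,→)
state=q0 head=3 tape=_bbb[c]bab   (q0,c)→(q0,b,→)
state=q0 head=4 tape=_bbbb[b]ab   (q0,b)→(q0,a,←)
state=q0 head=3 tape=_bbb[b]aab   (q0,b)→(q0,a,←)
state=q0 head=2 tape=_bb[b]aaab   (q0,b)→(q0,a,←)
state=q0 head=1 tape=_b[b]aaaab   (q0,b)→(q0,a,←)
state=q0 head=0 tape=_[b]aaaaab   (q0,b)→(q0,a,←)
state=q0 head=-1 tape=[_]aaaaaab
The non-blank tape span at halt is aaaaaab.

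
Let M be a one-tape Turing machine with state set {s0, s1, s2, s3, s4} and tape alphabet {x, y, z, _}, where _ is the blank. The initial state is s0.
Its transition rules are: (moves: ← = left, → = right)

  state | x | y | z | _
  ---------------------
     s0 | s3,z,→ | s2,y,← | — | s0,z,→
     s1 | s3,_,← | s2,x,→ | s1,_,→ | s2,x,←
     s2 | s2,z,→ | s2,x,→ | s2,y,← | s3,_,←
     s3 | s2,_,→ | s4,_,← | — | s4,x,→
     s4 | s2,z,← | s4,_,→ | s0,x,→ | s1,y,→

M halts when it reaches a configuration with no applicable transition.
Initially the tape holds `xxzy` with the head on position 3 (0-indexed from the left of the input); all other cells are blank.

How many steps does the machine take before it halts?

14

s0 | xxz[y]___   read y → write y, move ←, go to s2
s2 | xx[z]y___   read z → write y, move ←, go to s2
s2 | x[x]yy___   read x → write z, move →, go to s2
s2 | xz[y]y___   read y → write x, move →, go to s2
s2 | xzx[y]___   read y → write x, move →, go to s2
s2 | xzxx[_]__   read _ → write _, move ←, go to s3
s3 | xzx[x]___   read x → write _, move →, go to s2
s2 | xzx_[_]__   read _ → write _, move ←, go to s3
s3 | xzx[_]___   read _ → write x, move →, go to s4
s4 | xzxx[_]__   read _ → write y, move →, go to s1
s1 | xzxxy[_]_   read _ → write x, move ←, go to s2
s2 | xzxx[y]x_   read y → write x, move →, go to s2
s2 | xzxxx[x]_   read x → write z, move →, go to s2
s2 | xzxxxz[_]   read _ → write _, move ←, go to s3
s3 | xzxxx[z]_
M halts after 14 transitions.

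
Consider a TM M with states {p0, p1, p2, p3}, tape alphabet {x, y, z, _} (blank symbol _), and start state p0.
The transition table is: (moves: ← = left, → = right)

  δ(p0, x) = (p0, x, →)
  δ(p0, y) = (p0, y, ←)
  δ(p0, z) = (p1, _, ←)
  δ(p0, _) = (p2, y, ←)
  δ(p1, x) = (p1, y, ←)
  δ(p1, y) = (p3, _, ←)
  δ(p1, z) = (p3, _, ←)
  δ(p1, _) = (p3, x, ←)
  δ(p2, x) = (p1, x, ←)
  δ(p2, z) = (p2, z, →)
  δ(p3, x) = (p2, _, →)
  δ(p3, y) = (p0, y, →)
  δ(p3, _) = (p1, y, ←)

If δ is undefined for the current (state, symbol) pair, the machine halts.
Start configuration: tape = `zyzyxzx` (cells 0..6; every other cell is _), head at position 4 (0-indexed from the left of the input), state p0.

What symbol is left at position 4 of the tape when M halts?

p0 | zyzy[x]zx   read x → write x, move →, go to p0
p0 | zyzyx[z]x   read z → write _, move ←, go to p1
p1 | zyzy[x]_x   read x → write y, move ←, go to p1
p1 | zyz[y]y_x   read y → write _, move ←, go to p3
p3 | zy[z]_y_x
Cell 4 holds y when M halts.

y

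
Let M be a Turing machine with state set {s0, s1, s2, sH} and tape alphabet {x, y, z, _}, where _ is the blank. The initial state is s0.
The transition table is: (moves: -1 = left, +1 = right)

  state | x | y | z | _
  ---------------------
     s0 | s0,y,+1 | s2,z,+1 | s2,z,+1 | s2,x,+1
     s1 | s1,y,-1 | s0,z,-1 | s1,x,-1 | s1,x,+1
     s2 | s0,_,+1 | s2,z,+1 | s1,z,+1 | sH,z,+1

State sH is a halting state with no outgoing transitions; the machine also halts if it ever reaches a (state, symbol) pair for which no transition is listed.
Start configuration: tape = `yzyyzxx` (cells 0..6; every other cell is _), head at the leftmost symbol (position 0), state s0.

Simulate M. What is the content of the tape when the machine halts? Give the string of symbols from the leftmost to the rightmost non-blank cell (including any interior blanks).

state=s0 head=0 tape=__[y]zyyzxx___   (s0,y)→(s2,z,+1)
state=s2 head=1 tape=__z[z]yyzxx___   (s2,z)→(s1,z,+1)
state=s1 head=2 tape=__zz[y]yzxx___   (s1,y)→(s0,z,-1)
state=s0 head=1 tape=__z[z]zyzxx___   (s0,z)→(s2,z,+1)
state=s2 head=2 tape=__zz[z]yzxx___   (s2,z)→(s1,z,+1)
state=s1 head=3 tape=__zzz[y]zxx___   (s1,y)→(s0,z,-1)
state=s0 head=2 tape=__zz[z]zzxx___   (s0,z)→(s2,z,+1)
state=s2 head=3 tape=__zzz[z]zxx___   (s2,z)→(s1,z,+1)
state=s1 head=4 tape=__zzzz[z]xx___   (s1,z)→(s1,x,-1)
state=s1 head=3 tape=__zzz[z]xxx___   (s1,z)→(s1,x,-1)
state=s1 head=2 tape=__zz[z]xxxx___   (s1,z)→(s1,x,-1)
state=s1 head=1 tape=__z[z]xxxxx___   (s1,z)→(s1,x,-1)
state=s1 head=0 tape=__[z]xxxxxx___   (s1,z)→(s1,x,-1)
state=s1 head=-1 tape=_[_]xxxxxxx___   (s1,_)→(s1,x,+1)
state=s1 head=0 tape=_x[x]xxxxxx___   (s1,x)→(s1,y,-1)
state=s1 head=-1 tape=_[x]yxxxxxx___   (s1,x)→(s1,y,-1)
state=s1 head=-2 tape=[_]yyxxxxxx___   (s1,_)→(s1,x,+1)
state=s1 head=-1 tape=x[y]yxxxxxx___   (s1,y)→(s0,z,-1)
state=s0 head=-2 tape=[x]zyxxxxxx___   (s0,x)→(s0,y,+1)
state=s0 head=-1 tape=y[z]yxxxxxx___   (s0,z)→(s2,z,+1)
state=s2 head=0 tape=yz[y]xxxxxx___   (s2,y)→(s2,z,+1)
state=s2 head=1 tape=yzz[x]xxxxx___   (s2,x)→(s0,_,+1)
state=s0 head=2 tape=yzz_[x]xxxx___   (s0,x)→(s0,y,+1)
state=s0 head=3 tape=yzz_y[x]xxx___   (s0,x)→(s0,y,+1)
state=s0 head=4 tape=yzz_yy[x]xx___   (s0,x)→(s0,y,+1)
state=s0 head=5 tape=yzz_yyy[x]x___   (s0,x)→(s0,y,+1)
state=s0 head=6 tape=yzz_yyyy[x]___   (s0,x)→(s0,y,+1)
state=s0 head=7 tape=yzz_yyyyy[_]__   (s0,_)→(s2,x,+1)
state=s2 head=8 tape=yzz_yyyyyx[_]_   (s2,_)→(sH,z,+1)
state=sH head=9 tape=yzz_yyyyyxz[_]
The non-blank tape span at halt is yzz_yyyyyxz.

yzz_yyyyyxz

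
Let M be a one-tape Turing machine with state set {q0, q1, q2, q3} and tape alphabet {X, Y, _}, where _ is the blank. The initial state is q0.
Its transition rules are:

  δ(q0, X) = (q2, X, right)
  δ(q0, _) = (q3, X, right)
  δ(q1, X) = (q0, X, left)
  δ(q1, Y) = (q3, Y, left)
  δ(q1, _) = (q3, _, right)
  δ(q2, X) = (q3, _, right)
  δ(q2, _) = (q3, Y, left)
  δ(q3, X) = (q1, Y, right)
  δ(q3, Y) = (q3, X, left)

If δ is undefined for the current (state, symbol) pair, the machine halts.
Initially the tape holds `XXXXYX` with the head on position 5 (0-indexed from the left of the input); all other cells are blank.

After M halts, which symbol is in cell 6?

q0 | XXXXY[X]_   read X → write X, move right, go to q2
q2 | XXXXYX[_]   read _ → write Y, move left, go to q3
q3 | XXXXY[X]Y   read X → write Y, move right, go to q1
q1 | XXXXYY[Y]   read Y → write Y, move left, go to q3
q3 | XXXXY[Y]Y   read Y → write X, move left, go to q3
q3 | XXXX[Y]XY   read Y → write X, move left, go to q3
q3 | XXX[X]XXY   read X → write Y, move right, go to q1
q1 | XXXY[X]XY   read X → write X, move left, go to q0
q0 | XXX[Y]XXY
Cell 6 holds Y when M halts.

Y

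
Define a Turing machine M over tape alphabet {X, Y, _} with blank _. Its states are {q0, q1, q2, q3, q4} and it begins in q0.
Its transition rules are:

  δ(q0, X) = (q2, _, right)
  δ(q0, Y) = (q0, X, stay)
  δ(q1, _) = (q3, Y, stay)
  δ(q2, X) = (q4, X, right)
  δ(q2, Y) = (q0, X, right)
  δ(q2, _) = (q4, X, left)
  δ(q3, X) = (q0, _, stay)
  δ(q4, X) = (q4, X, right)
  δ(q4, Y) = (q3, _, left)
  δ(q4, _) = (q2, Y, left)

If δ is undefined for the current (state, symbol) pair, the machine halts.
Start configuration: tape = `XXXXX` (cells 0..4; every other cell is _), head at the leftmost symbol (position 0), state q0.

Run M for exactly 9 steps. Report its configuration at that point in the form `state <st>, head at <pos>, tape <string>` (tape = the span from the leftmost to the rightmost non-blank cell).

state q0, head at 4, tape XXX

state=q0 head=0 tape=[X]XXXX_   (q0,X)→(q2,_,right)
state=q2 head=1 tape=_[X]XXX_   (q2,X)→(q4,X,right)
state=q4 head=2 tape=_X[X]XX_   (q4,X)→(q4,X,right)
state=q4 head=3 tape=_XX[X]X_   (q4,X)→(q4,X,right)
state=q4 head=4 tape=_XXX[X]_   (q4,X)→(q4,X,right)
state=q4 head=5 tape=_XXXX[_]   (q4,_)→(q2,Y,left)
state=q2 head=4 tape=_XXX[X]Y   (q2,X)→(q4,X,right)
state=q4 head=5 tape=_XXXX[Y]   (q4,Y)→(q3,_,left)
state=q3 head=4 tape=_XXX[X]_   (q3,X)→(q0,_,stay)
state=q0 head=4 tape=_XXX[_]_
After 9 steps: state q0, head at 4, tape XXX.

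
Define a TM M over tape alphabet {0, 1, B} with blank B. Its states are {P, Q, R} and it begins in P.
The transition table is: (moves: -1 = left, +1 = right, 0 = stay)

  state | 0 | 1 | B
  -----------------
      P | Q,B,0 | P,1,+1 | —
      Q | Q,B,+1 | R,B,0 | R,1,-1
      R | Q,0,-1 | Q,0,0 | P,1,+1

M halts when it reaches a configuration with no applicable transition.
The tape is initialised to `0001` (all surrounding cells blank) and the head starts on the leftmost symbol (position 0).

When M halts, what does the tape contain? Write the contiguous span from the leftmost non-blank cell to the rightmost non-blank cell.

1BB11

state=P head=0 tape=B[0]001B   (P,0)→(Q,B,0)
state=Q head=0 tape=B[B]001B   (Q,B)→(R,1,-1)
state=R head=-1 tape=[B]1001B   (R,B)→(P,1,+1)
state=P head=0 tape=1[1]001B   (P,1)→(P,1,+1)
state=P head=1 tape=11[0]01B   (P,0)→(Q,B,0)
state=Q head=1 tape=11[B]01B   (Q,B)→(R,1,-1)
state=R head=0 tape=1[1]101B   (R,1)→(Q,0,0)
state=Q head=0 tape=1[0]101B   (Q,0)→(Q,B,+1)
state=Q head=1 tape=1B[1]01B   (Q,1)→(R,B,0)
state=R head=1 tape=1B[B]01B   (R,B)→(P,1,+1)
state=P head=2 tape=1B1[0]1B   (P,0)→(Q,B,0)
state=Q head=2 tape=1B1[B]1B   (Q,B)→(R,1,-1)
state=R head=1 tape=1B[1]11B   (R,1)→(Q,0,0)
state=Q head=1 tape=1B[0]11B   (Q,0)→(Q,B,+1)
state=Q head=2 tape=1BB[1]1B   (Q,1)→(R,B,0)
state=R head=2 tape=1BB[B]1B   (R,B)→(P,1,+1)
state=P head=3 tape=1BB1[1]B   (P,1)→(P,1,+1)
state=P head=4 tape=1BB11[B]
The non-blank tape span at halt is 1BB11.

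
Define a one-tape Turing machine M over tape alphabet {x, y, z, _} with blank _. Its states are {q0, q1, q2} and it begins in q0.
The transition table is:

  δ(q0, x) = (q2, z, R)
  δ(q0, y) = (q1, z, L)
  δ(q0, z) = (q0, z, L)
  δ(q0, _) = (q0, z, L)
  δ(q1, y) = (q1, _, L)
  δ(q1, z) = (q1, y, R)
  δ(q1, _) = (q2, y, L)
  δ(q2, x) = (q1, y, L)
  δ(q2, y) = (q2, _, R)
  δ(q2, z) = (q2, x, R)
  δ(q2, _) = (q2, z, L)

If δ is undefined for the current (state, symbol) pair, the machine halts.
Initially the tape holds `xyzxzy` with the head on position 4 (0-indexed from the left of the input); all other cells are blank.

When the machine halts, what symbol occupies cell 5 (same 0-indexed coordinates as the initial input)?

x

q0 | xyzx[z]y__   read z → write z, move L, go to q0
q0 | xyz[x]zy__   read x → write z, move R, go to q2
q2 | xyzz[z]y__   read z → write x, move R, go to q2
q2 | xyzzx[y]__   read y → write _, move R, go to q2
q2 | xyzzx_[_]_   read _ → write z, move L, go to q2
q2 | xyzzx[_]z_   read _ → write z, move L, go to q2
q2 | xyzz[x]zz_   read x → write y, move L, go to q1
q1 | xyz[z]yzz_   read z → write y, move R, go to q1
q1 | xyzy[y]zz_   read y → write _, move L, go to q1
q1 | xyz[y]_zz_   read y → write _, move L, go to q1
q1 | xy[z]__zz_   read z → write y, move R, go to q1
q1 | xyy[_]_zz_   read _ → write y, move L, go to q2
q2 | xy[y]y_zz_   read y → write _, move R, go to q2
q2 | xy_[y]_zz_   read y → write _, move R, go to q2
q2 | xy__[_]zz_   read _ → write z, move L, go to q2
q2 | xy_[_]zzz_   read _ → write z, move L, go to q2
q2 | xy[_]zzzz_   read _ → write z, move L, go to q2
q2 | x[y]zzzzz_   read y → write _, move R, go to q2
q2 | x_[z]zzzz_   read z → write x, move R, go to q2
q2 | x_x[z]zzz_   read z → write x, move R, go to q2
q2 | x_xx[z]zz_   read z → write x, move R, go to q2
q2 | x_xxx[z]z_   read z → write x, move R, go to q2
q2 | x_xxxx[z]_   read z → write x, move R, go to q2
q2 | x_xxxxx[_]   read _ → write z, move L, go to q2
q2 | x_xxxx[x]z   read x → write y, move L, go to q1
q1 | x_xxx[x]yz
Cell 5 holds x when M halts.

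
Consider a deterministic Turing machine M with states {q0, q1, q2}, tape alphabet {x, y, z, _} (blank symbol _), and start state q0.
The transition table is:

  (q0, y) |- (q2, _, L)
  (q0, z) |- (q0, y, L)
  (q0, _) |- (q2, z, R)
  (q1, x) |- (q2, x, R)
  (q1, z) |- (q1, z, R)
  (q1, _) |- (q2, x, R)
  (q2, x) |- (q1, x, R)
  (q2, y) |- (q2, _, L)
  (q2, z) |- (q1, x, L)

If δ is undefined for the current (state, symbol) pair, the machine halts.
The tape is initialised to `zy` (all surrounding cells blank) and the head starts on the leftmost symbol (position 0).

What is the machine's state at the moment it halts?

q2

state=q0 head=0 tape=__[z]y_   (q0,z)→(q0,y,L)
state=q0 head=-1 tape=_[_]yy_   (q0,_)→(q2,z,R)
state=q2 head=0 tape=_z[y]y_   (q2,y)→(q2,_,L)
state=q2 head=-1 tape=_[z]_y_   (q2,z)→(q1,x,L)
state=q1 head=-2 tape=[_]x_y_   (q1,_)→(q2,x,R)
state=q2 head=-1 tape=x[x]_y_   (q2,x)→(q1,x,R)
state=q1 head=0 tape=xx[_]y_   (q1,_)→(q2,x,R)
state=q2 head=1 tape=xxx[y]_   (q2,y)→(q2,_,L)
state=q2 head=0 tape=xx[x]__   (q2,x)→(q1,x,R)
state=q1 head=1 tape=xxx[_]_   (q1,_)→(q2,x,R)
state=q2 head=2 tape=xxxx[_]
No transition is defined for (q2, _); M halts in state q2.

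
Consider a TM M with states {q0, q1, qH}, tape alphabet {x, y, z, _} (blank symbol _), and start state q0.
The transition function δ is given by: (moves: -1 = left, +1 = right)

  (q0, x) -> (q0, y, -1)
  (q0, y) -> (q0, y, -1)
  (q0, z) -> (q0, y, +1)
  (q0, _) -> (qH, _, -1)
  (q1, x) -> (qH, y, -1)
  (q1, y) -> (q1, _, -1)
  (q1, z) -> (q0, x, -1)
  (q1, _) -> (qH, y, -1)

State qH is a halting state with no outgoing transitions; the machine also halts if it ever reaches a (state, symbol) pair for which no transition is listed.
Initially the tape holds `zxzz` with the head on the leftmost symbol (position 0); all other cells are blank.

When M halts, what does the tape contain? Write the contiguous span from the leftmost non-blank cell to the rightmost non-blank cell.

state=q0 head=0 tape=__[z]xzz   (q0,z)→(q0,y,+1)
state=q0 head=1 tape=__y[x]zz   (q0,x)→(q0,y,-1)
state=q0 head=0 tape=__[y]yzz   (q0,y)→(q0,y,-1)
state=q0 head=-1 tape=_[_]yyzz   (q0,_)→(qH,_,-1)
state=qH head=-2 tape=[_]_yyzz
The non-blank tape span at halt is yyzz.

yyzz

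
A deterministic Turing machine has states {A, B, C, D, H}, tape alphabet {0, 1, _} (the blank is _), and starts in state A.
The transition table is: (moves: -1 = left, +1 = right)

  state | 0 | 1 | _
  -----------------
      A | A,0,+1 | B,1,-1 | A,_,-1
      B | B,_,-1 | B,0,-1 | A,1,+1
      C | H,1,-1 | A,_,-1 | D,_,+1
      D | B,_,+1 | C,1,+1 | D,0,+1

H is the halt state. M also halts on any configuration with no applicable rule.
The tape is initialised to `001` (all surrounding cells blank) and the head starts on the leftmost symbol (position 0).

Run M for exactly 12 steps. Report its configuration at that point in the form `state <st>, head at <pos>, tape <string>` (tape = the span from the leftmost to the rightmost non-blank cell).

A | ___[0]01   read 0 → write 0, move +1, go to A
A | ___0[0]1   read 0 → write 0, move +1, go to A
A | ___00[1]   read 1 → write 1, move -1, go to B
B | ___0[0]1   read 0 → write _, move -1, go to B
B | ___[0]_1   read 0 → write _, move -1, go to B
B | __[_]__1   read _ → write 1, move +1, go to A
A | __1[_]_1   read _ → write _, move -1, go to A
A | __[1]__1   read 1 → write 1, move -1, go to B
B | _[_]1__1   read _ → write 1, move +1, go to A
A | _1[1]__1   read 1 → write 1, move -1, go to B
B | _[1]1__1   read 1 → write 0, move -1, go to B
B | [_]01__1   read _ → write 1, move +1, go to A
A | 1[0]1__1
After 12 steps: state A, head at -2, tape 101__1.

state A, head at -2, tape 101__1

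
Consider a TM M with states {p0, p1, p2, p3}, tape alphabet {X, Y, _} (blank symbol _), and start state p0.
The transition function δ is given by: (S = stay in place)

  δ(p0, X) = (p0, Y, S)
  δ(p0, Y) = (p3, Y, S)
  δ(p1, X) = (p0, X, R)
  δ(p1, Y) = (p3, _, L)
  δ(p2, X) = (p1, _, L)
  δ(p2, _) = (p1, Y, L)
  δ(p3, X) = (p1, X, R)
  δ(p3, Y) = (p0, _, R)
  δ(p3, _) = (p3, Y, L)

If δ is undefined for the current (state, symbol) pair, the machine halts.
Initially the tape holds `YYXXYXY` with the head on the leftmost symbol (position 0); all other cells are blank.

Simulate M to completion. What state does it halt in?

p0

p0 | [Y]YXXYXY_   read Y → write Y, move S, go to p3
p3 | [Y]YXXYXY_   read Y → write _, move R, go to p0
p0 | _[Y]XXYXY_   read Y → write Y, move S, go to p3
p3 | _[Y]XXYXY_   read Y → write _, move R, go to p0
p0 | __[X]XYXY_   read X → write Y, move S, go to p0
p0 | __[Y]XYXY_   read Y → write Y, move S, go to p3
p3 | __[Y]XYXY_   read Y → write _, move R, go to p0
p0 | ___[X]YXY_   read X → write Y, move S, go to p0
p0 | ___[Y]YXY_   read Y → write Y, move S, go to p3
p3 | ___[Y]YXY_   read Y → write _, move R, go to p0
p0 | ____[Y]XY_   read Y → write Y, move S, go to p3
p3 | ____[Y]XY_   read Y → write _, move R, go to p0
p0 | _____[X]Y_   read X → write Y, move S, go to p0
p0 | _____[Y]Y_   read Y → write Y, move S, go to p3
p3 | _____[Y]Y_   read Y → write _, move R, go to p0
p0 | ______[Y]_   read Y → write Y, move S, go to p3
p3 | ______[Y]_   read Y → write _, move R, go to p0
p0 | _______[_]
No transition is defined for (p0, _); M halts in state p0.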